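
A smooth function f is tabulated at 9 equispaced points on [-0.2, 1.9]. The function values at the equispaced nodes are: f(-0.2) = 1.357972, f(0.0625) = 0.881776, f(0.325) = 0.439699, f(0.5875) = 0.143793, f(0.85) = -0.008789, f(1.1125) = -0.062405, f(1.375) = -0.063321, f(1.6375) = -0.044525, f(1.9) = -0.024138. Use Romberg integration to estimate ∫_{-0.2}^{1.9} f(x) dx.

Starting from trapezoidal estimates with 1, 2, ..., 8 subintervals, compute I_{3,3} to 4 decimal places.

0.5033

I_{0,0} (trapezoid, 1 panel, h=2.1000): 1.400526
I_{1,0} (trapezoid, 2 panels, h=1.0500): 0.691034
I_{2,0} (trapezoid, 4 panels, h=0.5250): 0.543116
I_{3,0} (trapezoid, 8 panels, h=0.2625): 0.512701
I_{1,1} = 0.691034 + (0.691034 − 1.400526)/3 = 0.454537
I_{2,1} = 0.543116 + (0.543116 − 0.691034)/3 = 0.493810
I_{3,1} = 0.512701 + (0.512701 − 0.543116)/3 = 0.502563
I_{2,2} = 0.493810 + (0.493810 − 0.454537)/15 = 0.496428
I_{3,2} = 0.502563 + (0.502563 − 0.493810)/15 = 0.503147
I_{3,3} = 0.503147 + (0.503147 − 0.496428)/63 = 0.503254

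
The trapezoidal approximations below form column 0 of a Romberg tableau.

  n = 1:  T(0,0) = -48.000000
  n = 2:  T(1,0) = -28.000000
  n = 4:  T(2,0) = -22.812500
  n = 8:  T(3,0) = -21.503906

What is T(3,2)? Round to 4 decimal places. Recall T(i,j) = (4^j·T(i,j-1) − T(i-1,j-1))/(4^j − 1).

-21.0667

Richardson extrapolation on the trapezoidal column (denominator 4−1=3):
T(2,1) = (4·(-22.812500) − (-28.000000)) / 3 = -21.083333
T(3,1) = -21.503906 + (-21.503906 − (-22.812500))/3 = -21.067708
T(3,2) = (16·(-21.067708) − (-21.083333)) / 15 = -21.066666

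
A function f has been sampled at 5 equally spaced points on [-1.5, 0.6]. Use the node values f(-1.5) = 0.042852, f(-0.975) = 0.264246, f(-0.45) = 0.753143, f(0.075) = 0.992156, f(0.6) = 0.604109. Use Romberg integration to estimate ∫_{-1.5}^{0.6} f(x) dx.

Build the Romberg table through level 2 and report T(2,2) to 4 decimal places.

T(0,0) (trapezoid, 1 panel, h=2.1000): 0.679309
T(1,0) (trapezoid, 2 panels, h=1.0500): 1.130455
T(2,0) (trapezoid, 4 panels, h=0.5250): 1.224838
T(1,1) = 1.130455 + (1.130455 − 0.679309)/3 = 1.280837
T(2,1) = 1.224838 + (1.224838 − 1.130455)/3 = 1.256299
T(2,2) = 1.256299 + (1.256299 − 1.280837)/15 = 1.254663

1.2547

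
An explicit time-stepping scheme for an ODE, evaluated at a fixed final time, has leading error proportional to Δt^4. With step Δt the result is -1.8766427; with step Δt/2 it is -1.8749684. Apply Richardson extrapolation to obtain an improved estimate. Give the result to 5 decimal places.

-1.87486

Extrapolated value = (16·A(Δt/2) − A(Δt)) / (16 − 1)
= (16·(-1.8749684) − (-1.8766427)) / 15
= -28.1228517 / 15 = -1.8748568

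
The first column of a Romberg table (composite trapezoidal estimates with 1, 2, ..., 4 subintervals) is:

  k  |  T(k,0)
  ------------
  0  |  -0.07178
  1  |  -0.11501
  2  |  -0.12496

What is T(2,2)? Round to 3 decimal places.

Richardson extrapolation on the trapezoidal column (denominator 4−1=3):
T(1,1) = -0.11501 + (-0.11501 − (-0.07178))/3 = -0.12942
T(2,1) = (4·(-0.12496) − (-0.11501)) / 3 = -0.12828
T(2,2) = -0.12828 + (-0.12828 − (-0.12942))/15 = -0.12820
(Column j=1 coincides with Simpson's rule on the same nodes.)

-0.128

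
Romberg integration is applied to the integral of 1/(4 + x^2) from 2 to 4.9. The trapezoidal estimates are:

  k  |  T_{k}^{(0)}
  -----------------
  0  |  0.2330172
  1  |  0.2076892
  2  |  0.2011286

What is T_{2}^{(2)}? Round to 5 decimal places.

0.19892

Richardson extrapolation on the trapezoidal column (denominator 4−1=3):
T_{1}^{(1)} = 0.2076892 + (0.2076892 − 0.2330172)/3 = 0.1992465
T_{2}^{(1)} = (4·0.2011286 − 0.2076892) / 3 = 0.1989417
T_{2}^{(2)} = (16·0.1989417 − 0.1992465) / 15 = 0.1989214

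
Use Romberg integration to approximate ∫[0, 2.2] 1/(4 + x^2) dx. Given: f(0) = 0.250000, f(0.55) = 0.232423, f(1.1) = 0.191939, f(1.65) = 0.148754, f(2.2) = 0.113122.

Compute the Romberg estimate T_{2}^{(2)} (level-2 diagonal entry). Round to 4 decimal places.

0.4166

T_{0}^{(0)} (trapezoid, 1 panel, h=2.2000): 0.399434
T_{1}^{(0)} (trapezoid, 2 panels, h=1.1000): 0.410850
T_{2}^{(0)} (trapezoid, 4 panels, h=0.5500): 0.415072
T_{1}^{(1)} = 0.410850 + (0.410850 − 0.399434)/3 = 0.414655
T_{2}^{(1)} = 0.415072 + (0.415072 − 0.410850)/3 = 0.416479
T_{2}^{(2)} = 0.416479 + (0.416479 − 0.414655)/15 = 0.416601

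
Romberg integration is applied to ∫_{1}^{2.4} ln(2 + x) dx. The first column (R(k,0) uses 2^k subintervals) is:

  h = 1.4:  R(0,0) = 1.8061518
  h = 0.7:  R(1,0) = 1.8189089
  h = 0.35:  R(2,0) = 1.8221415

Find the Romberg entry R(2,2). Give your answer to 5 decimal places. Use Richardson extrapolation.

Richardson extrapolation on the trapezoidal column (denominator 4−1=3):
R(1,1) = 1.8189089 + (1.8189089 − 1.8061518)/3 = 1.8231613
R(2,1) = (4·1.8221415 − 1.8189089) / 3 = 1.8232190
R(2,2) = (16·1.8232190 − 1.8231613) / 15 = 1.8232228

1.82322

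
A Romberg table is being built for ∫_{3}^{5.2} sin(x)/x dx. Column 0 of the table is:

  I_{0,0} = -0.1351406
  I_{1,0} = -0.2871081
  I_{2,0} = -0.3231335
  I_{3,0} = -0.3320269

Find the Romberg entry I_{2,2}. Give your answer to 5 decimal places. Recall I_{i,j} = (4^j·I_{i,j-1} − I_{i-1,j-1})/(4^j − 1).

I_{1,1} = (4·(-0.2871081) − (-0.1351406)) / 3 = -0.3377639
I_{2,1} = (4·(-0.3231335) − (-0.2871081)) / 3 = -0.3351420
I_{2,2} = -0.3351420 + (-0.3351420 − (-0.3377639))/15 = -0.3349672

-0.33497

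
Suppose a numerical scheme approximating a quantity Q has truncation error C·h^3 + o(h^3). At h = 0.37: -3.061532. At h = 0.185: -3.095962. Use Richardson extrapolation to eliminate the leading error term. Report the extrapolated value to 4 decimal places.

Extrapolated value = (8·A(h/2) − A(h)) / (8 − 1)
= (8·(-3.095962) − (-3.061532)) / 7
= -21.706164 / 7 = -3.100881

-3.1009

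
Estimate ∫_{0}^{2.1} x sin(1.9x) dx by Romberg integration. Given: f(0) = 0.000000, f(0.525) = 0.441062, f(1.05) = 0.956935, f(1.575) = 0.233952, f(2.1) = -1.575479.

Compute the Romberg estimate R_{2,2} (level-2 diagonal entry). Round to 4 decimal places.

R_{0,0} (trapezoid, 1 panel, h=2.1000): -1.654253
R_{1,0} (trapezoid, 2 panels, h=1.0500): 0.177655
R_{2,0} (trapezoid, 4 panels, h=0.5250): 0.443210
R_{1,1} = 0.177655 + (0.177655 − (-1.654253))/3 = 0.788291
R_{2,1} = 0.443210 + (0.443210 − 0.177655)/3 = 0.531728
R_{2,2} = 0.531728 + (0.531728 − 0.788291)/15 = 0.514624

0.5146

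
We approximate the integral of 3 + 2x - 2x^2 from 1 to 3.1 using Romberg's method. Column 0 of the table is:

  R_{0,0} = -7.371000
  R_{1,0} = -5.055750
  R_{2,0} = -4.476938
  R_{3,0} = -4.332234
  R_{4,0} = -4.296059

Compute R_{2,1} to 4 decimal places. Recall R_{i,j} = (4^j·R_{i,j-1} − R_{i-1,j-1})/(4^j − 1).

-4.2840

R_{2,1} = (4·(-4.476938) − (-5.055750)) / 3 = -4.284001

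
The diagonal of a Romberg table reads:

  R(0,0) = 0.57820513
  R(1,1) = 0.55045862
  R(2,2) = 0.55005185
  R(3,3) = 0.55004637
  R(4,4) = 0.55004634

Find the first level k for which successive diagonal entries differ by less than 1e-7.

|R(1,1) − R(0,0)| = 0.02774651 ≥ 1e-7
|R(2,2) − R(1,1)| = 0.00040677 ≥ 1e-7
|R(3,3) − R(2,2)| = 0.00000548 ≥ 1e-7
|R(4,4) − R(3,3)| = 0.00000003 < 1e-7

k = 4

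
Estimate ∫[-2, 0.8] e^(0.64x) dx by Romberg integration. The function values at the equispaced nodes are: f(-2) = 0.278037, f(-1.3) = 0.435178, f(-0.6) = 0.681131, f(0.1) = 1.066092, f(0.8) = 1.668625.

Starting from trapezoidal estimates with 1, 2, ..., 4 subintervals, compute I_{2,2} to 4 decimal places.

I_{0,0} (trapezoid, 1 panel, h=2.8000): 2.725327
I_{1,0} (trapezoid, 2 panels, h=1.4000): 2.316247
I_{2,0} (trapezoid, 4 panels, h=0.7000): 2.209012
I_{1,1} = 2.316247 + (2.316247 − 2.725327)/3 = 2.179887
I_{2,1} = 2.209012 + (2.209012 − 2.316247)/3 = 2.173267
I_{2,2} = 2.173267 + (2.173267 − 2.179887)/15 = 2.172826

2.1728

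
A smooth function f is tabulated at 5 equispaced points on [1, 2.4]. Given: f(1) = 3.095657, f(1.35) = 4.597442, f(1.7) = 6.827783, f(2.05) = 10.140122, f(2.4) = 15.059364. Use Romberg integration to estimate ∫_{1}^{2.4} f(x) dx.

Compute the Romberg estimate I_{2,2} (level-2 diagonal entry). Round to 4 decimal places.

I_{0,0} (trapezoid, 1 panel, h=1.4000): 12.708515
I_{1,0} (trapezoid, 2 panels, h=0.7000): 11.133705
I_{2,0} (trapezoid, 4 panels, h=0.3500): 10.725000
I_{1,1} = 11.133705 + (11.133705 − 12.708515)/3 = 10.608768
I_{2,1} = 10.725000 + (10.725000 − 11.133705)/3 = 10.588765
I_{2,2} = 10.588765 + (10.588765 − 10.608768)/15 = 10.587431

10.5874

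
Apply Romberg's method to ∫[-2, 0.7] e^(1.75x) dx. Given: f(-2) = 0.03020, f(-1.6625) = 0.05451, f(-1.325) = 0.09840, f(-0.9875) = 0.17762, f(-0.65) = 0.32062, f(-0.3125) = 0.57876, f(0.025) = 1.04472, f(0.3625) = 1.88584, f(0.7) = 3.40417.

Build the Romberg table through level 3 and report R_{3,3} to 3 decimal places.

1.928

R_{0,0} (trapezoid, 1 panel, h=2.7000): 4.63640
R_{1,0} (trapezoid, 2 panels, h=1.3500): 2.75104
R_{2,0} (trapezoid, 4 panels, h=0.6750): 2.14712
R_{3,0} (trapezoid, 8 panels, h=0.3375): 1.98371
R_{1,1} = 2.75104 + (2.75104 − 4.63640)/3 = 2.12259
R_{2,1} = 2.14712 + (2.14712 − 2.75104)/3 = 1.94581
R_{3,1} = 1.98371 + (1.98371 − 2.14712)/3 = 1.92924
R_{2,2} = 1.94581 + (1.94581 − 2.12259)/15 = 1.93402
R_{3,2} = 1.92924 + (1.92924 − 1.94581)/15 = 1.92814
R_{3,3} = 1.92814 + (1.92814 − 1.93402)/63 = 1.92805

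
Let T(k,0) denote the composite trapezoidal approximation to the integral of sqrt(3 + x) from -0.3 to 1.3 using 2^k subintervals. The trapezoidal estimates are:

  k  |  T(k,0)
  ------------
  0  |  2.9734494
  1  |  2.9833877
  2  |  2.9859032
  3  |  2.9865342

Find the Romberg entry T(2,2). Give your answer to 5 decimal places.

2.98674

Richardson extrapolation on the trapezoidal column (denominator 4−1=3):
T(1,1) = (4·2.9833877 − 2.9734494) / 3 = 2.9867005
T(2,1) = 2.9859032 + (2.9859032 − 2.9833877)/3 = 2.9867417
T(2,2) = (16·2.9867417 − 2.9867005) / 15 = 2.9867444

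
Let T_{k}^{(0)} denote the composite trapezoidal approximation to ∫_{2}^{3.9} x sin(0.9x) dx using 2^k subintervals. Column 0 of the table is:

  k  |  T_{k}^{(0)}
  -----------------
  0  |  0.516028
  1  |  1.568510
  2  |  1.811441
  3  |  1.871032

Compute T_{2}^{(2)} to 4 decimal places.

T_{1}^{(1)} = (4·1.568510 − 0.516028) / 3 = 1.919337
T_{2}^{(1)} = (4·1.811441 − 1.568510) / 3 = 1.892418
T_{2}^{(2)} = 1.892418 + (1.892418 − 1.919337)/15 = 1.890623

1.8906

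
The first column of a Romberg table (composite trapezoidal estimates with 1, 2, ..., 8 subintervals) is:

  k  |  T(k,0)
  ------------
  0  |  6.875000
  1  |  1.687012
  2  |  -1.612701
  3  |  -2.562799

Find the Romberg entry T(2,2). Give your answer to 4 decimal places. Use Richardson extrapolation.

T(1,1) = 1.687012 + (1.687012 − 6.875000)/3 = -0.042317
T(2,1) = -1.612701 + (-1.612701 − 1.687012)/3 = -2.712605
T(2,2) = (16·(-2.712605) − (-0.042317)) / 15 = -2.890624

-2.8906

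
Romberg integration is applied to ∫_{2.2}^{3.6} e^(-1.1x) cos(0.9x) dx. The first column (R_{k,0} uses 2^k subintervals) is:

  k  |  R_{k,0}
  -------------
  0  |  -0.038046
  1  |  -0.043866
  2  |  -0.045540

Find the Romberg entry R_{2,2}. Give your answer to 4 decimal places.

-0.0461

Richardson extrapolation on the trapezoidal column (denominator 4−1=3):
R_{1,1} = -0.043866 + (-0.043866 − (-0.038046))/3 = -0.045806
R_{2,1} = -0.045540 + (-0.045540 − (-0.043866))/3 = -0.046098
R_{2,2} = (16·(-0.046098) − (-0.045806)) / 15 = -0.046117
(Column j=1 coincides with Simpson's rule on the same nodes.)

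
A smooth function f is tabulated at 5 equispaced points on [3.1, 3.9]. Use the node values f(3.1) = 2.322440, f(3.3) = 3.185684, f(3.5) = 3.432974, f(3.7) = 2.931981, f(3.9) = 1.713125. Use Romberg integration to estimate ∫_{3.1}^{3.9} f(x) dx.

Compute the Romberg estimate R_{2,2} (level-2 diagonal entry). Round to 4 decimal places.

R_{0,0} (trapezoid, 1 panel, h=0.8000): 1.614226
R_{1,0} (trapezoid, 2 panels, h=0.4000): 2.180303
R_{2,0} (trapezoid, 4 panels, h=0.2000): 2.313684
R_{1,1} = 2.180303 + (2.180303 − 1.614226)/3 = 2.368995
R_{2,1} = 2.313684 + (2.313684 − 2.180303)/3 = 2.358144
R_{2,2} = 2.358144 + (2.358144 − 2.368995)/15 = 2.357421

2.3574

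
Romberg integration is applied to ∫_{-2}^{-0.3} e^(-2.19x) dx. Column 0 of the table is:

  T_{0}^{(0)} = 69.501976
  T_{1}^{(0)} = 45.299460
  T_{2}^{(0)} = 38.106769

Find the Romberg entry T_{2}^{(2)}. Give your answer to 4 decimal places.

35.6077

Richardson extrapolation on the trapezoidal column (denominator 4−1=3):
T_{1}^{(1)} = 45.299460 + (45.299460 − 69.501976)/3 = 37.231955
T_{2}^{(1)} = 38.106769 + (38.106769 − 45.299460)/3 = 35.709205
T_{2}^{(2)} = (16·35.709205 − 37.231955) / 15 = 35.607688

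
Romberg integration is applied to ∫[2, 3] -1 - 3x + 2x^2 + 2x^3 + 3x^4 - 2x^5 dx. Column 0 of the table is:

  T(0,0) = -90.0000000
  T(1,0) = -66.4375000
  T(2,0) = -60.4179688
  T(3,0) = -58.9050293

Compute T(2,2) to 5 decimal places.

T(1,1) = (4·(-66.4375000) − (-90.0000000)) / 3 = -58.5833333
T(2,1) = -60.4179688 + (-60.4179688 − (-66.4375000))/3 = -58.4114584
T(2,2) = (16·(-58.4114584) − (-58.5833333)) / 15 = -58.4000001

-58.40000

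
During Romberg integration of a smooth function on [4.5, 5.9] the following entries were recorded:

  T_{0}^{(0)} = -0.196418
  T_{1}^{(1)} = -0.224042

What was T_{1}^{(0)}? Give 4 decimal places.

-0.2171

From T_{1}^{(1)} = (4·T_{1}^{(0)} − T_{0}^{(0)})/3, solve for T_{1}^{(0)}:
4·T_{1}^{(0)} = 3·(-0.224042) + (-0.196418) = -0.868544
T_{1}^{(0)} = -0.217136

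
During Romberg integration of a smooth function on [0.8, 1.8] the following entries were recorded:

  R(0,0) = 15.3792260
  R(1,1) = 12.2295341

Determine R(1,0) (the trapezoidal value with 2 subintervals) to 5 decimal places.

13.01696

From R(1,1) = (4·R(1,0) − R(0,0))/3, solve for R(1,0):
4·R(1,0) = 3·12.2295341 + 15.3792260 = 52.0678283
R(1,0) = 13.0169571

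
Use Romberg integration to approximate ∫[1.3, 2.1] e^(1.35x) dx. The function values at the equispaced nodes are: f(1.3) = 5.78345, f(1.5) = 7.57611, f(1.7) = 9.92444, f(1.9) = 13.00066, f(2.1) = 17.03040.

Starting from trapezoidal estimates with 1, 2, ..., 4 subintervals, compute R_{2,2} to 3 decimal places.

8.331

R_{0,0} (trapezoid, 1 panel, h=0.8000): 9.12554
R_{1,0} (trapezoid, 2 panels, h=0.4000): 8.53255
R_{2,0} (trapezoid, 4 panels, h=0.2000): 8.38163
R_{1,1} = 8.53255 + (8.53255 − 9.12554)/3 = 8.33489
R_{2,1} = 8.38163 + (8.38163 − 8.53255)/3 = 8.33132
R_{2,2} = 8.33132 + (8.33132 − 8.33489)/15 = 8.33108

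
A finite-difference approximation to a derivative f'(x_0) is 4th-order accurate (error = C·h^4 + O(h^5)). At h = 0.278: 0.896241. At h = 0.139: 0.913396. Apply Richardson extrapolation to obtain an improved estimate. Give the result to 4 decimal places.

0.9145

The leading error scales as h^4; refining by a factor of 2 reduces it by 2^4 = 16.
Extrapolated value = (16·A(h/2) − A(h)) / (16 − 1)
= (16·0.913396 − 0.896241) / 15
= 13.718095 / 15 = 0.914540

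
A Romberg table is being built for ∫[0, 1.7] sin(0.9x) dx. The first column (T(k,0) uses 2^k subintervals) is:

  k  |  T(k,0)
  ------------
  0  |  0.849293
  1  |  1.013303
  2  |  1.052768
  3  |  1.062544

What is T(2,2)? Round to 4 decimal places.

1.0658

Richardson extrapolation on the trapezoidal column (denominator 4−1=3):
T(1,1) = 1.013303 + (1.013303 − 0.849293)/3 = 1.067973
T(2,1) = (4·1.052768 − 1.013303) / 3 = 1.065923
T(2,2) = 1.065923 + (1.065923 − 1.067973)/15 = 1.065786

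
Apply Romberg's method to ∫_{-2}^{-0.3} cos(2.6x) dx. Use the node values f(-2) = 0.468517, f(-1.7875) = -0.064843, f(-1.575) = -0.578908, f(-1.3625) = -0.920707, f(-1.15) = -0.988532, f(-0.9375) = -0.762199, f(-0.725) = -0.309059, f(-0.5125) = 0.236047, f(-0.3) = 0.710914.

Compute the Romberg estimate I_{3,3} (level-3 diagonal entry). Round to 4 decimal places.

I_{0,0} (trapezoid, 1 panel, h=1.7000): 1.002516
I_{1,0} (trapezoid, 2 panels, h=0.8500): -0.338994
I_{2,0} (trapezoid, 4 panels, h=0.4250): -0.546883
I_{3,0} (trapezoid, 8 panels, h=0.2125): -0.594678
I_{1,1} = -0.338994 + (-0.338994 − 1.002516)/3 = -0.786164
I_{2,1} = -0.546883 + (-0.546883 − (-0.338994))/3 = -0.616179
I_{3,1} = -0.594678 + (-0.594678 − (-0.546883))/3 = -0.610610
I_{2,2} = -0.616179 + (-0.616179 − (-0.786164))/15 = -0.604847
I_{3,2} = -0.610610 + (-0.610610 − (-0.616179))/15 = -0.610239
I_{3,3} = -0.610239 + (-0.610239 − (-0.604847))/63 = -0.610325

-0.6103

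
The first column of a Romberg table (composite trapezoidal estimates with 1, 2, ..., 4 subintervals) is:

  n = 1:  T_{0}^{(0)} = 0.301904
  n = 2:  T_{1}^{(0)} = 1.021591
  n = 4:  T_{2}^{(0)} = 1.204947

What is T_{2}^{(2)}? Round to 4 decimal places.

Richardson extrapolation on the trapezoidal column (denominator 4−1=3):
T_{1}^{(1)} = (4·1.021591 − 0.301904) / 3 = 1.261487
T_{2}^{(1)} = (4·1.204947 − 1.021591) / 3 = 1.266066
T_{2}^{(2)} = (16·1.266066 − 1.261487) / 15 = 1.266371

1.2664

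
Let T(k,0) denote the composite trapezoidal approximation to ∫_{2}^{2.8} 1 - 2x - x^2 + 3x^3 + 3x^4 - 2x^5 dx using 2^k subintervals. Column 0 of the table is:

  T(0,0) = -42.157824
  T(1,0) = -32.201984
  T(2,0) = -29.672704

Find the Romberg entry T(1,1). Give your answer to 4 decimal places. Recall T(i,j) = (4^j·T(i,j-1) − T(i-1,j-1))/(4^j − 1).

Richardson extrapolation on the trapezoidal column (denominator 4−1=3):
T(1,1) = -32.201984 + (-32.201984 − (-42.157824))/3 = -28.883371

-28.8834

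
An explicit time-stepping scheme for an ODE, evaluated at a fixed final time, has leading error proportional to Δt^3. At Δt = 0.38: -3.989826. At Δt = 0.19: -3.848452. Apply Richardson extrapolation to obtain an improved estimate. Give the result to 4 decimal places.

The leading error scales as Δt^3; refining by a factor of 2 reduces it by 2^3 = 8.
Extrapolated value = (8·A(Δt/2) − A(Δt)) / (8 − 1)
= (8·(-3.848452) − (-3.989826)) / 7
= -26.797790 / 7 = -3.828256

-3.8283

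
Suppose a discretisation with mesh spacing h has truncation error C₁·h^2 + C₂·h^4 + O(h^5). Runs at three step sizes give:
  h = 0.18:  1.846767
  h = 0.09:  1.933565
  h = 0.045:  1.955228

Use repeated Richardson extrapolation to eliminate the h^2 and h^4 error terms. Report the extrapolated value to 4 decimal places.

First eliminate the h^2 term (factor 2^2 = 4):
  B₁ = (4·1.933565 − 1.846767)/3 = 1.962498
  B₂ = (4·1.955228 − 1.933565)/3 = 1.962449
Then eliminate the h^4 term (factor 2^4 = 16):
  (16·1.962449 − 1.962498)/15 = 1.962446

1.9624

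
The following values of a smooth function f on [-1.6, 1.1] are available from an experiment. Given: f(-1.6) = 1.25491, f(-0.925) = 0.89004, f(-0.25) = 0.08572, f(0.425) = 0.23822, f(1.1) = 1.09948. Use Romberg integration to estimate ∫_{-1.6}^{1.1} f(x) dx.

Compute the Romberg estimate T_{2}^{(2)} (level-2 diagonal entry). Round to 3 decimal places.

1.608

T_{0}^{(0)} (trapezoid, 1 panel, h=2.7000): 3.17843
T_{1}^{(0)} (trapezoid, 2 panels, h=1.3500): 1.70494
T_{2}^{(0)} (trapezoid, 4 panels, h=0.6750): 1.61404
T_{1}^{(1)} = 1.70494 + (1.70494 − 3.17843)/3 = 1.21378
T_{2}^{(1)} = 1.61404 + (1.61404 − 1.70494)/3 = 1.58374
T_{2}^{(2)} = 1.58374 + (1.58374 − 1.21378)/15 = 1.60840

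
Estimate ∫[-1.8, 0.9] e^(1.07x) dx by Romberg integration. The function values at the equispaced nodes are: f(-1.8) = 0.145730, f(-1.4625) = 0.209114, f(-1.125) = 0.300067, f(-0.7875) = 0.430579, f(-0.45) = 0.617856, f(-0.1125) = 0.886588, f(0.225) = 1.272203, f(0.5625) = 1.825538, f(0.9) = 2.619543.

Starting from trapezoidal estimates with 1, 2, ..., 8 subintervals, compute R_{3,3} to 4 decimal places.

R_{0,0} (trapezoid, 1 panel, h=2.7000): 3.733119
R_{1,0} (trapezoid, 2 panels, h=1.3500): 2.700665
R_{2,0} (trapezoid, 4 panels, h=0.6750): 2.411615
R_{3,0} (trapezoid, 8 panels, h=0.3375): 2.337046
R_{1,1} = 2.700665 + (2.700665 − 3.733119)/3 = 2.356514
R_{2,1} = 2.411615 + (2.411615 − 2.700665)/3 = 2.315265
R_{3,1} = 2.337046 + (2.337046 − 2.411615)/3 = 2.312190
R_{2,2} = 2.315265 + (2.315265 − 2.356514)/15 = 2.312515
R_{3,2} = 2.312190 + (2.312190 − 2.315265)/15 = 2.311985
R_{3,3} = 2.311985 + (2.311985 − 2.312515)/63 = 2.311977

2.3120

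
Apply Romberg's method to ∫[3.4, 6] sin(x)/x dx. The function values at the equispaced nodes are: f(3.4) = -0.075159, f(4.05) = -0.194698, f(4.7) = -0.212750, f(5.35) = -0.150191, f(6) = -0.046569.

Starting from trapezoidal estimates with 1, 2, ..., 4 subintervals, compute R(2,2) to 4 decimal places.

R(0,0) (trapezoid, 1 panel, h=2.6000): -0.158246
R(1,0) (trapezoid, 2 panels, h=1.3000): -0.355698
R(2,0) (trapezoid, 4 panels, h=0.6500): -0.402027
R(1,1) = -0.355698 + (-0.355698 − (-0.158246))/3 = -0.421515
R(2,1) = -0.402027 + (-0.402027 − (-0.355698))/3 = -0.417470
R(2,2) = -0.417470 + (-0.417470 − (-0.421515))/15 = -0.417200

-0.4172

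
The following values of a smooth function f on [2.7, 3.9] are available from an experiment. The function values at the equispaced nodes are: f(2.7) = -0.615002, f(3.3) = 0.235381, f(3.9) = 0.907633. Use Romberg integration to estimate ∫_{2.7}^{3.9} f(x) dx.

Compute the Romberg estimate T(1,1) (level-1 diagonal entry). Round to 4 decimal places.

0.2468

T(0,0) (trapezoid, 1 panel, h=1.2000): 0.175579
T(1,0) (trapezoid, 2 panels, h=0.6000): 0.229018
T(1,1) = 0.229018 + (0.229018 − 0.175579)/3 = 0.246831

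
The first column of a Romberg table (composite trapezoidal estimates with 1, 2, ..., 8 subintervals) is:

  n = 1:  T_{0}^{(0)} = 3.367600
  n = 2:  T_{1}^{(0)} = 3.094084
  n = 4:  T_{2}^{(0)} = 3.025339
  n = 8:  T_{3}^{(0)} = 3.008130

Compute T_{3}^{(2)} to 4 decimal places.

Richardson extrapolation on the trapezoidal column (denominator 4−1=3):
T_{2}^{(1)} = (4·3.025339 − 3.094084) / 3 = 3.002424
T_{3}^{(1)} = (4·3.008130 − 3.025339) / 3 = 3.002394
T_{3}^{(2)} = (16·3.002394 − 3.002424) / 15 = 3.002392

3.0024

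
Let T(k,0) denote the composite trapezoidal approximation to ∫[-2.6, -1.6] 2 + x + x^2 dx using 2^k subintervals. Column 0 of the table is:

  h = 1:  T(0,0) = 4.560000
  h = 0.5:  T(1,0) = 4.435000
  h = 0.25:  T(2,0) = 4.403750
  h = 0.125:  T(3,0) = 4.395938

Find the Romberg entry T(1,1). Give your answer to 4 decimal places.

T(1,1) = (4·4.435000 − 4.560000) / 3 = 4.393333

4.3933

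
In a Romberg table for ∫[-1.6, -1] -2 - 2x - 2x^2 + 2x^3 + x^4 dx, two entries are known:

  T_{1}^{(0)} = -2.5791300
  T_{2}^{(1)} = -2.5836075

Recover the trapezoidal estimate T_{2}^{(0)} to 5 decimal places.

From T_{2}^{(1)} = (4·T_{2}^{(0)} − T_{1}^{(0)})/3, solve for T_{2}^{(0)}:
4·T_{2}^{(0)} = 3·(-2.5836075) + (-2.5791300) = -10.3299525
T_{2}^{(0)} = -2.5824881

-2.58249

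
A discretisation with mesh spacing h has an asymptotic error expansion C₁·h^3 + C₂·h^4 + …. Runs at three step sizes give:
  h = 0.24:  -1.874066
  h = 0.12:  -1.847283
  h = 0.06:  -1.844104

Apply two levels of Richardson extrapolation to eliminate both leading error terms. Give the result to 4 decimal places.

-1.8437

First eliminate the h^3 term (factor 2^3 = 8):
  B₁ = (8·(-1.847283) − (-1.874066))/7 = -1.843457
  B₂ = (8·(-1.844104) − (-1.847283))/7 = -1.843650
Then eliminate the h^4 term (factor 2^4 = 16):
  (16·(-1.843650) − (-1.843457))/15 = -1.843663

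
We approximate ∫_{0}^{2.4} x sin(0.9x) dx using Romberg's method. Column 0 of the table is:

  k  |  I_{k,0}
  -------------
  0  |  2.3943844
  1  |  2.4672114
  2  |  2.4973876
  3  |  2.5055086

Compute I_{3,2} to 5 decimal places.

I_{2,1} = (4·2.4973876 − 2.4672114) / 3 = 2.5074463
I_{3,1} = (4·2.5055086 − 2.4973876) / 3 = 2.5082156
I_{3,2} = 2.5082156 + (2.5082156 − 2.5074463)/15 = 2.5082669

2.50827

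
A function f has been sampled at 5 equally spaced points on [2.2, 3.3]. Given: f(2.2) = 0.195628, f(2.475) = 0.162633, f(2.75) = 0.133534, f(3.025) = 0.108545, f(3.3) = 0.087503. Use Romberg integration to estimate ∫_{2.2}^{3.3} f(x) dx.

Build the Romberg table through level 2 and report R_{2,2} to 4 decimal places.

0.1499

R_{0,0} (trapezoid, 1 panel, h=1.1000): 0.155722
R_{1,0} (trapezoid, 2 panels, h=0.5500): 0.151305
R_{2,0} (trapezoid, 4 panels, h=0.2750): 0.150226
R_{1,1} = 0.151305 + (0.151305 − 0.155722)/3 = 0.149833
R_{2,1} = 0.150226 + (0.150226 − 0.151305)/3 = 0.149866
R_{2,2} = 0.149866 + (0.149866 − 0.149833)/15 = 0.149868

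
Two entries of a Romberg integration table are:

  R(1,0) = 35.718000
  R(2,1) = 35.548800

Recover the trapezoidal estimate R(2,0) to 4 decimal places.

35.5911

From R(2,1) = (4·R(2,0) − R(1,0))/3, solve for R(2,0):
4·R(2,0) = 3·35.548800 + 35.718000 = 142.364400
R(2,0) = 35.591100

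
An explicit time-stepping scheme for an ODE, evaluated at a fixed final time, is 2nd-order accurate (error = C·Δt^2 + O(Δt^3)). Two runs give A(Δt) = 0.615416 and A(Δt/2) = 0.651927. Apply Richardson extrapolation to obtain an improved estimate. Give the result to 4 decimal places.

The leading error scales as Δt^2; refining by a factor of 2 reduces it by 2^2 = 4.
Extrapolated value = (4·A(Δt/2) − A(Δt)) / (4 − 1)
= (4·0.651927 − 0.615416) / 3
= 1.992292 / 3 = 0.664097

0.6641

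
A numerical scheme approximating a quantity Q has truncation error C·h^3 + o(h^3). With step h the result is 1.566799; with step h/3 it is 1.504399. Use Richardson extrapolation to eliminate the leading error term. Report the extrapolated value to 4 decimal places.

Extrapolated value = (27·A(h/3) − A(h)) / (27 − 1)
= (27·1.504399 − 1.566799) / 26
= 39.051974 / 26 = 1.501999

1.5020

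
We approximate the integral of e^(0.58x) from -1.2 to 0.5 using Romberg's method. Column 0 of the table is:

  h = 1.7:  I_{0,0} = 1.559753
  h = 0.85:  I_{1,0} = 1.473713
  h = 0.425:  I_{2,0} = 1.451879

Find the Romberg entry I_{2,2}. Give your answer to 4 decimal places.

I_{1,1} = (4·1.473713 − 1.559753) / 3 = 1.445033
I_{2,1} = 1.451879 + (1.451879 − 1.473713)/3 = 1.444601
I_{2,2} = (16·1.444601 − 1.445033) / 15 = 1.444572
(Column j=1 coincides with Simpson's rule on the same nodes.)

1.4446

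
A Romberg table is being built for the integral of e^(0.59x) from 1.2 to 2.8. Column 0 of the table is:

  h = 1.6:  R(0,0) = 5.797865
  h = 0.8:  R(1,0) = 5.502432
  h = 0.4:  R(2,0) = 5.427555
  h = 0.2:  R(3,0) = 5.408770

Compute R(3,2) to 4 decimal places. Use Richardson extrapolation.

5.4025

R(2,1) = (4·5.427555 − 5.502432) / 3 = 5.402596
R(3,1) = 5.408770 + (5.408770 − 5.427555)/3 = 5.402508
R(3,2) = 5.402508 + (5.402508 − 5.402596)/15 = 5.402502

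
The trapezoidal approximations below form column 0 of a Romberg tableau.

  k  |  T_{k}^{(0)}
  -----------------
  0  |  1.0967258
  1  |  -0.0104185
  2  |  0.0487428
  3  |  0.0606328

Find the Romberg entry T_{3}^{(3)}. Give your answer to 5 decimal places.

Richardson extrapolation on the trapezoidal column (denominator 4−1=3):
T_{1}^{(1)} = -0.0104185 + (-0.0104185 − 1.0967258)/3 = -0.3794666
T_{2}^{(1)} = 0.0487428 + (0.0487428 − (-0.0104185))/3 = 0.0684632
T_{3}^{(1)} = (4·0.0606328 − 0.0487428) / 3 = 0.0645961
T_{2}^{(2)} = 0.0684632 + (0.0684632 − (-0.3794666))/15 = 0.0983252
T_{3}^{(2)} = (16·0.0645961 − 0.0684632) / 15 = 0.0643383
T_{3}^{(3)} = (64·0.0643383 − 0.0983252) / 63 = 0.0637988

0.06380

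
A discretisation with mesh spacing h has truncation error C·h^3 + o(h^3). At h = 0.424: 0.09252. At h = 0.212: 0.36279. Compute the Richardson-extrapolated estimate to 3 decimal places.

The leading error scales as h^3; refining by a factor of 2 reduces it by 2^3 = 8.
Extrapolated value = (8·A(h/2) − A(h)) / (8 − 1)
= (8·0.36279 − 0.09252) / 7
= 2.80980 / 7 = 0.40140

0.401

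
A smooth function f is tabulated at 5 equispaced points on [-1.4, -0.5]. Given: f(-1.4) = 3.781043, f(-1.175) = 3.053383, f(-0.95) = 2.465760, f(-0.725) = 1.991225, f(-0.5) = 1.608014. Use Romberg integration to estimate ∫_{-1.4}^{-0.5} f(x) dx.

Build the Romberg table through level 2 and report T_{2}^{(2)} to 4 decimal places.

2.2874

T_{0}^{(0)} (trapezoid, 1 panel, h=0.9000): 2.425076
T_{1}^{(0)} (trapezoid, 2 panels, h=0.4500): 2.322130
T_{2}^{(0)} (trapezoid, 4 panels, h=0.2250): 2.296102
T_{1}^{(1)} = 2.322130 + (2.322130 − 2.425076)/3 = 2.287815
T_{2}^{(1)} = 2.296102 + (2.296102 − 2.322130)/3 = 2.287426
T_{2}^{(2)} = 2.287426 + (2.287426 − 2.287815)/15 = 2.287400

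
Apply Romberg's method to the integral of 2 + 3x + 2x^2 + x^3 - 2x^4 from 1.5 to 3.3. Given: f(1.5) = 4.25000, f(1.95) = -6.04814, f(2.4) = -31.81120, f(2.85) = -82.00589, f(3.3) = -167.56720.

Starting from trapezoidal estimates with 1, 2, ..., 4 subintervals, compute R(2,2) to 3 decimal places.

-86.854

R(0,0) (trapezoid, 1 panel, h=1.8000): -146.98548
R(1,0) (trapezoid, 2 panels, h=0.9000): -102.12282
R(2,0) (trapezoid, 4 panels, h=0.4500): -90.68572
R(1,1) = -102.12282 + (-102.12282 − (-146.98548))/3 = -87.16860
R(2,1) = -90.68572 + (-90.68572 − (-102.12282))/3 = -86.87335
R(2,2) = -86.87335 + (-86.87335 − (-87.16860))/15 = -86.85367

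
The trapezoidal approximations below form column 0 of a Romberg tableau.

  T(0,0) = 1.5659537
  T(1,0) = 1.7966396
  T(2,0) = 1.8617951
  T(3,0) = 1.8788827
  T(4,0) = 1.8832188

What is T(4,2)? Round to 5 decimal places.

1.88467

T(3,1) = (4·1.8788827 − 1.8617951) / 3 = 1.8845786
T(4,1) = 1.8832188 + (1.8832188 − 1.8788827)/3 = 1.8846642
T(4,2) = (16·1.8846642 − 1.8845786) / 15 = 1.8846699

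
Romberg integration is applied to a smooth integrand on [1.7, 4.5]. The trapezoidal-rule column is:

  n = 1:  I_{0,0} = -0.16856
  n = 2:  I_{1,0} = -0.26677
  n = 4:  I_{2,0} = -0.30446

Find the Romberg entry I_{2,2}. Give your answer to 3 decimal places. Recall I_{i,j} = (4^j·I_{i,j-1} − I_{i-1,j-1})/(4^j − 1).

-0.318

Richardson extrapolation on the trapezoidal column (denominator 4−1=3):
I_{1,1} = -0.26677 + (-0.26677 − (-0.16856))/3 = -0.29951
I_{2,1} = (4·(-0.30446) − (-0.26677)) / 3 = -0.31702
I_{2,2} = -0.31702 + (-0.31702 − (-0.29951))/15 = -0.31819
(Column j=1 coincides with Simpson's rule on the same nodes.)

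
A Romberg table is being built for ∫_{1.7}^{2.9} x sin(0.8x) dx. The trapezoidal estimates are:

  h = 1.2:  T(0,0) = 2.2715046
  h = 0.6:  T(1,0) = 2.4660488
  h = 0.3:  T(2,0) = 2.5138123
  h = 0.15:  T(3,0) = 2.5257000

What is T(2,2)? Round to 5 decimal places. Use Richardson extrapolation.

Richardson extrapolation on the trapezoidal column (denominator 4−1=3):
T(1,1) = (4·2.4660488 − 2.2715046) / 3 = 2.5308969
T(2,1) = (4·2.5138123 − 2.4660488) / 3 = 2.5297335
T(2,2) = (16·2.5297335 − 2.5308969) / 15 = 2.5296559

2.52966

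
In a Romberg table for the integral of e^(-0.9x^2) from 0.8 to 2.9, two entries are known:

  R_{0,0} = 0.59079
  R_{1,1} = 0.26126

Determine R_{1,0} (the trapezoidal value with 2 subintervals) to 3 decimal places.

From R_{1,1} = (4·R_{1,0} − R_{0,0})/3, solve for R_{1,0}:
4·R_{1,0} = 3·0.26126 + 0.59079 = 1.37457
R_{1,0} = 0.34364

0.344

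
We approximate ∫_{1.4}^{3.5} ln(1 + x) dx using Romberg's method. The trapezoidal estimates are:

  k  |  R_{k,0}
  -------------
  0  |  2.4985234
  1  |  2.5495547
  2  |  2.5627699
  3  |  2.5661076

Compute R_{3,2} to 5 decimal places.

2.56722

Richardson extrapolation on the trapezoidal column (denominator 4−1=3):
R_{2,1} = 2.5627699 + (2.5627699 − 2.5495547)/3 = 2.5671750
R_{3,1} = (4·2.5661076 − 2.5627699) / 3 = 2.5672202
R_{3,2} = 2.5672202 + (2.5672202 − 2.5671750)/15 = 2.5672232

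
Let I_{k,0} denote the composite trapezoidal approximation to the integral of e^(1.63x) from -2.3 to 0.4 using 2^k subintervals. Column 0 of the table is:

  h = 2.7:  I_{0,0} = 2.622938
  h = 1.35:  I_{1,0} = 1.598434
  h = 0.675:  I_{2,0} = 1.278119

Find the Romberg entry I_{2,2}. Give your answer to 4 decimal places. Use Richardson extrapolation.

1.1656

I_{1,1} = 1.598434 + (1.598434 − 2.622938)/3 = 1.256933
I_{2,1} = (4·1.278119 − 1.598434) / 3 = 1.171347
I_{2,2} = (16·1.171347 − 1.256933) / 15 = 1.165641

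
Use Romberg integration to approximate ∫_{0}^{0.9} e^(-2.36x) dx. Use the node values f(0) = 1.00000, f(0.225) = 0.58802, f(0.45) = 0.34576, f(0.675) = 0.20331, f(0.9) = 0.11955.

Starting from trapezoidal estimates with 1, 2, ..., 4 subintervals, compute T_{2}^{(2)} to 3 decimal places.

0.373

T_{0}^{(0)} (trapezoid, 1 panel, h=0.9000): 0.50380
T_{1}^{(0)} (trapezoid, 2 panels, h=0.4500): 0.40749
T_{2}^{(0)} (trapezoid, 4 panels, h=0.2250): 0.38179
T_{1}^{(1)} = 0.40749 + (0.40749 − 0.50380)/3 = 0.37539
T_{2}^{(1)} = 0.38179 + (0.38179 − 0.40749)/3 = 0.37322
T_{2}^{(2)} = 0.37322 + (0.37322 − 0.37539)/15 = 0.37308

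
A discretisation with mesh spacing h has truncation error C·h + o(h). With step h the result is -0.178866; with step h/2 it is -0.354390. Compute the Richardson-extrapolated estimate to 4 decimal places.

-0.5299

The leading error scales as h; refining by a factor of 2 reduces it by 2^1 = 2.
Extrapolated value = (2·A(h/2) − A(h)) / (2 − 1)
= (2·(-0.354390) − (-0.178866)) / 1
= -0.529914 / 1 = -0.529914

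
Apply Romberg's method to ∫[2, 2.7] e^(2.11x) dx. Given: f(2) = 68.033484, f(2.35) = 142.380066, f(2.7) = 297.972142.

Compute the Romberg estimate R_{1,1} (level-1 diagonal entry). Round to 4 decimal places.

109.1447

R_{0,0} (trapezoid, 1 panel, h=0.7000): 128.101969
R_{1,0} (trapezoid, 2 panels, h=0.3500): 113.884008
R_{1,1} = 113.884008 + (113.884008 − 128.101969)/3 = 109.144688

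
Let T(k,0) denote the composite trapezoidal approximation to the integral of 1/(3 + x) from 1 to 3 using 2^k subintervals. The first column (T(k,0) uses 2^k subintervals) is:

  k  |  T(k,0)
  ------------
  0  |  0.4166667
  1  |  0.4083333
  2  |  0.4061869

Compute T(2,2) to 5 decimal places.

Richardson extrapolation on the trapezoidal column (denominator 4−1=3):
T(1,1) = (4·0.4083333 − 0.4166667) / 3 = 0.4055555
T(2,1) = 0.4061869 + (0.4061869 − 0.4083333)/3 = 0.4054714
T(2,2) = 0.4054714 + (0.4054714 − 0.4055555)/15 = 0.4054658
(Column j=1 coincides with Simpson's rule on the same nodes.)

0.40547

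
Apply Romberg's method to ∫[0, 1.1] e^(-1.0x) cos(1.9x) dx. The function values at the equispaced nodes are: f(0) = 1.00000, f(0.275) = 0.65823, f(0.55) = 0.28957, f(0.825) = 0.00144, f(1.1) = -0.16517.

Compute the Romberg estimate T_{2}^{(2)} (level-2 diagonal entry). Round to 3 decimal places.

0.372

T_{0}^{(0)} (trapezoid, 1 panel, h=1.1000): 0.45916
T_{1}^{(0)} (trapezoid, 2 panels, h=0.5500): 0.38884
T_{2}^{(0)} (trapezoid, 4 panels, h=0.2750): 0.37583
T_{1}^{(1)} = 0.38884 + (0.38884 − 0.45916)/3 = 0.36540
T_{2}^{(1)} = 0.37583 + (0.37583 − 0.38884)/3 = 0.37149
T_{2}^{(2)} = 0.37149 + (0.37149 − 0.36540)/15 = 0.37190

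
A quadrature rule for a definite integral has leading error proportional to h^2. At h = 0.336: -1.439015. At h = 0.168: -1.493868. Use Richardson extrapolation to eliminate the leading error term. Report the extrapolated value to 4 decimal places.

Extrapolated value = (4·A(h/2) − A(h)) / (4 − 1)
= (4·(-1.493868) − (-1.439015)) / 3
= -4.536457 / 3 = -1.512152

-1.5122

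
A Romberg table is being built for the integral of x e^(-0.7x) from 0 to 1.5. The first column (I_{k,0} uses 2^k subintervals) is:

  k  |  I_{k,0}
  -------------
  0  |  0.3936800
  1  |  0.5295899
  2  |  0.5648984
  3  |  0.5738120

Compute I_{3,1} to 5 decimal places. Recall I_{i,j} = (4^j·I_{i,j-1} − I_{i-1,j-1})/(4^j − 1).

0.57678

Richardson extrapolation on the trapezoidal column (denominator 4−1=3):
I_{3,1} = (4·0.5738120 − 0.5648984) / 3 = 0.5767832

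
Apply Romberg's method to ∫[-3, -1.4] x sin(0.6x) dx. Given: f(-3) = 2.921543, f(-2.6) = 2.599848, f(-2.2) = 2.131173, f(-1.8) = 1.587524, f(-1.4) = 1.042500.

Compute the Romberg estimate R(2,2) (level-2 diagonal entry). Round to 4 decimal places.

R(0,0) (trapezoid, 1 panel, h=1.6000): 3.171234
R(1,0) (trapezoid, 2 panels, h=0.8000): 3.290556
R(2,0) (trapezoid, 4 panels, h=0.4000): 3.320227
R(1,1) = 3.290556 + (3.290556 − 3.171234)/3 = 3.330330
R(2,1) = 3.320227 + (3.320227 − 3.290556)/3 = 3.330117
R(2,2) = 3.330117 + (3.330117 − 3.330330)/15 = 3.330103

3.3301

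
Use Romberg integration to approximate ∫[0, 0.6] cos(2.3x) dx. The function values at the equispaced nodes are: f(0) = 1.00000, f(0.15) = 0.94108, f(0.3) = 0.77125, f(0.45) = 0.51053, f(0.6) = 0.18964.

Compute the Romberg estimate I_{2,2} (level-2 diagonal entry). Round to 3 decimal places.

0.427

I_{0,0} (trapezoid, 1 panel, h=0.6000): 0.35689
I_{1,0} (trapezoid, 2 panels, h=0.3000): 0.40982
I_{2,0} (trapezoid, 4 panels, h=0.1500): 0.42265
I_{1,1} = 0.40982 + (0.40982 − 0.35689)/3 = 0.42746
I_{2,1} = 0.42265 + (0.42265 − 0.40982)/3 = 0.42693
I_{2,2} = 0.42693 + (0.42693 − 0.42746)/15 = 0.42689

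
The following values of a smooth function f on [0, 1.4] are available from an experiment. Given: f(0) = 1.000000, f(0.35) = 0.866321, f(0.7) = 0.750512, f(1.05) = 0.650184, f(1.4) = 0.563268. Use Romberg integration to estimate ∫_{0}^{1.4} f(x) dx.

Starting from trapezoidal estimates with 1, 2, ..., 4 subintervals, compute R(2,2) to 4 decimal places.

1.0652

R(0,0) (trapezoid, 1 panel, h=1.4000): 1.094288
R(1,0) (trapezoid, 2 panels, h=0.7000): 1.072502
R(2,0) (trapezoid, 4 panels, h=0.3500): 1.067028
R(1,1) = 1.072502 + (1.072502 − 1.094288)/3 = 1.065240
R(2,1) = 1.067028 + (1.067028 − 1.072502)/3 = 1.065203
R(2,2) = 1.065203 + (1.065203 − 1.065240)/15 = 1.065201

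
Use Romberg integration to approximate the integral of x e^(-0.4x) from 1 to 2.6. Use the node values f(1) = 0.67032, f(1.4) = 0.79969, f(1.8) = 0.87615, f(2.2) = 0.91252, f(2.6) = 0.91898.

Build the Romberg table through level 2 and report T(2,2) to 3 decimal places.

1.359

T(0,0) (trapezoid, 1 panel, h=1.6000): 1.27144
T(1,0) (trapezoid, 2 panels, h=0.8000): 1.33664
T(2,0) (trapezoid, 4 panels, h=0.4000): 1.35320
T(1,1) = 1.33664 + (1.33664 − 1.27144)/3 = 1.35837
T(2,1) = 1.35320 + (1.35320 − 1.33664)/3 = 1.35872
T(2,2) = 1.35872 + (1.35872 − 1.35837)/15 = 1.35874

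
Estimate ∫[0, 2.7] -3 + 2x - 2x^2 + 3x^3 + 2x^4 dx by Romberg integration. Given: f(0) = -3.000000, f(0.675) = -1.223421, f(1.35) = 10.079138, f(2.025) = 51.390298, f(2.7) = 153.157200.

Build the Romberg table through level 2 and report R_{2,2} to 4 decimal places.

83.3217

R_{0,0} (trapezoid, 1 panel, h=2.7000): 202.712220
R_{1,0} (trapezoid, 2 panels, h=1.3500): 114.962946
R_{2,0} (trapezoid, 4 panels, h=0.6750): 91.344115
R_{1,1} = 114.962946 + (114.962946 − 202.712220)/3 = 85.713188
R_{2,1} = 91.344115 + (91.344115 − 114.962946)/3 = 83.471171
R_{2,2} = 83.471171 + (83.471171 − 85.713188)/15 = 83.321703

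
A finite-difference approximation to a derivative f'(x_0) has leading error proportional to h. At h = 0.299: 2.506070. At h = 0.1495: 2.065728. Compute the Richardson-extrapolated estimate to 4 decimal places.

The leading error scales as h; refining by a factor of 2 reduces it by 2^1 = 2.
Extrapolated value = (2·A(h/2) − A(h)) / (2 − 1)
= (2·2.065728 − 2.506070) / 1
= 1.625386 / 1 = 1.625386

1.6254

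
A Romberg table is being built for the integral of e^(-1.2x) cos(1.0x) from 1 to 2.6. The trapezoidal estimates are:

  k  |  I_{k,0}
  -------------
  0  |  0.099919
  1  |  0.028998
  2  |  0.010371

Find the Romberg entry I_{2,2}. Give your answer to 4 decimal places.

0.0041

I_{1,1} = (4·0.028998 − 0.099919) / 3 = 0.005358
I_{2,1} = 0.010371 + (0.010371 − 0.028998)/3 = 0.004162
I_{2,2} = (16·0.004162 − 0.005358) / 15 = 0.004082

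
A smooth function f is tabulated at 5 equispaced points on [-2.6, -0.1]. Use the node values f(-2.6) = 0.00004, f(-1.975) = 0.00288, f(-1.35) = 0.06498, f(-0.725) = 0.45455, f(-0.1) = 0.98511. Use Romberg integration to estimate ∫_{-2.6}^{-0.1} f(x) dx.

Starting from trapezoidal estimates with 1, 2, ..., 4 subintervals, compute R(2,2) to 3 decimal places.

R(0,0) (trapezoid, 1 panel, h=2.5000): 1.23144
R(1,0) (trapezoid, 2 panels, h=1.2500): 0.69694
R(2,0) (trapezoid, 4 panels, h=0.6250): 0.63437
R(1,1) = 0.69694 + (0.69694 − 1.23144)/3 = 0.51877
R(2,1) = 0.63437 + (0.63437 − 0.69694)/3 = 0.61351
R(2,2) = 0.61351 + (0.61351 − 0.51877)/15 = 0.61983

0.620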